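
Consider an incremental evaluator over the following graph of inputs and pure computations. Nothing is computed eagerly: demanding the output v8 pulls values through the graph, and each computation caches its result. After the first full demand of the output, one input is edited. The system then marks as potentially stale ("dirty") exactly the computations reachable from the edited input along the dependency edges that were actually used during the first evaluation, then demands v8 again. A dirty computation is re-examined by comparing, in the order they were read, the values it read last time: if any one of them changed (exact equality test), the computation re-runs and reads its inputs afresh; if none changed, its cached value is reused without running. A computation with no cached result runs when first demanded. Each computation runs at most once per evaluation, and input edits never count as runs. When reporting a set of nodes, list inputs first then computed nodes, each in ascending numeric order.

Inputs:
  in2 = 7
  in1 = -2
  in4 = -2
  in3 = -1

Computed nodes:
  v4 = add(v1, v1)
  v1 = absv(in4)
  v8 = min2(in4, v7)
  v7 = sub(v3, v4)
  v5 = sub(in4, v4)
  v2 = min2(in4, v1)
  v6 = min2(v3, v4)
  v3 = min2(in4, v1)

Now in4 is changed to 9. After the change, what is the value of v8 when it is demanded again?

v8 now evaluates to -9.

Initial pass — values computed on the first demand:
  v1 = absv(-2) = 2
  v3 = min2(-2, 2) = -2
  v4 = add(2, 2) = 4
  v7 = sub(-2, 4) = -6
  v8 = min2(-2, -6) = -6

Second demand — change propagation:
  v1: re-runs because in4 -2->9; new result 9.
  v3: re-runs because in4 -2->9; v1 2->9; new result 9.
  v4: re-runs because v1 2->9; v1 2->9; new result 18.
  v7: re-runs because v3 -2->9; v4 4->18; new result -9.
  v8: re-runs because in4 -2->9; v7 -6->-9; new result -9.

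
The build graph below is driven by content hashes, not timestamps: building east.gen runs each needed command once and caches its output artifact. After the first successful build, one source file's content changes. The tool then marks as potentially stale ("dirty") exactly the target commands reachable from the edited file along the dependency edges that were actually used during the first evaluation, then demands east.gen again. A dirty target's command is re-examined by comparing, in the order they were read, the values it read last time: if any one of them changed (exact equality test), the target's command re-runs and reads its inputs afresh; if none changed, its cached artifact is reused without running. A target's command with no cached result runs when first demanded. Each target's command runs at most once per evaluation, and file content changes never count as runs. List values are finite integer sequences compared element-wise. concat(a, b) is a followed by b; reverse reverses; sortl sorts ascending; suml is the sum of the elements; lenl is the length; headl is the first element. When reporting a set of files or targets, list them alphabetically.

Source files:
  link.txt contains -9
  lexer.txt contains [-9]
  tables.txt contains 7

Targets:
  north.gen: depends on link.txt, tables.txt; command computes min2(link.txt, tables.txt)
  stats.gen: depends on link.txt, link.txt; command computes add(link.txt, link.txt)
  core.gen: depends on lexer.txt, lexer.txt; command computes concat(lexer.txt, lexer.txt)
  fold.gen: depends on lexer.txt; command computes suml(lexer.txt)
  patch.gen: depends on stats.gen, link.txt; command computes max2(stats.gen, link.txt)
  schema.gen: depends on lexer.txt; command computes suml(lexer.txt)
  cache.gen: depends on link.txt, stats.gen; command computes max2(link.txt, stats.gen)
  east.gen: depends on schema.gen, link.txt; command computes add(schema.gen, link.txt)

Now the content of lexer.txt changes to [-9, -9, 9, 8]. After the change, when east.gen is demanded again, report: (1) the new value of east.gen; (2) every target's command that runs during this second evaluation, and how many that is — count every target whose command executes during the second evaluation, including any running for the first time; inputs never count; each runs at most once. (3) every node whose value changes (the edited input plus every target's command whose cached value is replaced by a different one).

east.gen now evaluates to -10.
Run set: east.gen, schema.gen (2 run).
Changed values: east.gen, lexer.txt, schema.gen.

Initial pass — values computed on the first demand:
  schema.gen = suml([-9]) = -9
  east.gen = add(-9, -9) = -18

Second demand — change propagation:
  schema.gen: re-runs because lexer.txt [-9]->[-9, -9, 9, 8]; new result -1.
  east.gen: re-runs because schema.gen -9->-1; new result -10.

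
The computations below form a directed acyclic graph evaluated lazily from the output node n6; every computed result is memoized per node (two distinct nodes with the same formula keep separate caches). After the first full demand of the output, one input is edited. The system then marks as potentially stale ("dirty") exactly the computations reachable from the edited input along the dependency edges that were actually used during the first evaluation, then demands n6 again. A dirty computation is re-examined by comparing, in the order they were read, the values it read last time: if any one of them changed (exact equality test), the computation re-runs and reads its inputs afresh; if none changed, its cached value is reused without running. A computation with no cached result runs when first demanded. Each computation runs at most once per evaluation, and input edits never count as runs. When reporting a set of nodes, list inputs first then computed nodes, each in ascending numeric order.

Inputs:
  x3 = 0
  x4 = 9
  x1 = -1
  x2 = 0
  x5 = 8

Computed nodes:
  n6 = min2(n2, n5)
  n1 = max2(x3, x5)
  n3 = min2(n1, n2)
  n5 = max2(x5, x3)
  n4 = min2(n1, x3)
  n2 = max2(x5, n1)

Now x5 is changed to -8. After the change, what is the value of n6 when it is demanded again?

Demanding n6 again yields 0.

First demand of the output computes:
  n1 = max2(0, 8) = 8
  n2 = max2(8, 8) = 8
  n5 = max2(8, 0) = 8
  n6 = min2(8, 8) = 8

After the edit, cleaning proceeds:
  n1: a read changed (x5 8->-8) — executes, giving 0.
  n2: a read changed (x5 8->-8; n1 8->0) — executes, giving 0.
  n5: a read changed (x5 8->-8) — executes, giving 0.
  n6: a read changed (n2 8->0; n5 8->0) — executes, giving 0.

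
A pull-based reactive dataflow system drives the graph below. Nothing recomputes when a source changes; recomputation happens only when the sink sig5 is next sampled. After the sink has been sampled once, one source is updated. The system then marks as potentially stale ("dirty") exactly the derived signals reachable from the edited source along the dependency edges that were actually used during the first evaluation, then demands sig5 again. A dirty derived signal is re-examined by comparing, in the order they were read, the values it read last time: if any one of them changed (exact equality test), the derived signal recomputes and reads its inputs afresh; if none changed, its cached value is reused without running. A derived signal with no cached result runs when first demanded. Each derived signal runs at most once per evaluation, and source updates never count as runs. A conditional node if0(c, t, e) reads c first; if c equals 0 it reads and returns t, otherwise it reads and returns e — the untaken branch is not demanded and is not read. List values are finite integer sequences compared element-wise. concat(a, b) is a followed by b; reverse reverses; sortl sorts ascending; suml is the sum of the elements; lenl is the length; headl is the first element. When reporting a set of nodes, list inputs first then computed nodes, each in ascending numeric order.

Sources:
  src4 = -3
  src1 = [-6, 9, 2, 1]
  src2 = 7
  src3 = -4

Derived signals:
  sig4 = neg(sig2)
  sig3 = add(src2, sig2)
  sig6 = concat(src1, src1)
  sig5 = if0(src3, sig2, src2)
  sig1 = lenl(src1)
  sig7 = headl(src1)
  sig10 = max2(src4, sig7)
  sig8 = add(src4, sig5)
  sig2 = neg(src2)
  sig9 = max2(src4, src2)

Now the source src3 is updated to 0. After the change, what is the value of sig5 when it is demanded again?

First evaluation (everything demanded from the output):
  sig5 = if0(src3=-4 -> else branch src2) = 7

Propagation after the edit:
  sig2: demanded for the first time — runs, produces -7.
  sig5: runs — src3 -4->0; result -7.

Key observation: a condition flipped, so demand reaches new nodes — sig2 runs for the first time.

New value of sig5: -7.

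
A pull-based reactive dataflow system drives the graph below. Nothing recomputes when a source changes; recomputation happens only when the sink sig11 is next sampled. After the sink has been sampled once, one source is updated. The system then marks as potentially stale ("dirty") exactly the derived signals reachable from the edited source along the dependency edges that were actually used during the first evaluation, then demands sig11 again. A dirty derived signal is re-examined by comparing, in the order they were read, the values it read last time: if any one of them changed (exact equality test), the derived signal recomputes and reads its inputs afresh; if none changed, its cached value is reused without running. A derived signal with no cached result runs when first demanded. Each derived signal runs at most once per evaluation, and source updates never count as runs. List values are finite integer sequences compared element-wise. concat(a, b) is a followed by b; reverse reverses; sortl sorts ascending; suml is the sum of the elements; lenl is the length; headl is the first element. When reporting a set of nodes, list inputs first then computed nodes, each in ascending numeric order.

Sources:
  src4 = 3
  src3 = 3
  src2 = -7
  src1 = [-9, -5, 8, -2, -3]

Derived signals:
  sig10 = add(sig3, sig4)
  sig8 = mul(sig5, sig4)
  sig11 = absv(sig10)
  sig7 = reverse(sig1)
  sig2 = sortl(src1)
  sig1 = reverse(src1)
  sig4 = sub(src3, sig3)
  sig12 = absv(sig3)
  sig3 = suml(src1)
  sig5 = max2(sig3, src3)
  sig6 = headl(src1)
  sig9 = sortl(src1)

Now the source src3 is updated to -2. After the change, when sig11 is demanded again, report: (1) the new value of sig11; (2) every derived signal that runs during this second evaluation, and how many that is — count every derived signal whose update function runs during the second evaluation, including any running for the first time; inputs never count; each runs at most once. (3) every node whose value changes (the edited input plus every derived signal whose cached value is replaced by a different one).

First evaluation (everything demanded from the output):
  sig3 = suml([-9, -5, 8, -2, -3]) = -11
  sig4 = sub(3, -11) = 14
  sig10 = add(-11, 14) = 3
  sig11 = absv(3) = 3

Propagation after the edit:
  sig4: runs — src3 3->-2; result 9.
  sig10: runs — sig4 14->9; result -2.
  sig11: runs — sig10 3->-2; result 2.

New value of sig11: 2.
Derived signals that run: sig4, sig10, sig11 — 3 in total.
Values that change: src3, sig4, sig10, sig11.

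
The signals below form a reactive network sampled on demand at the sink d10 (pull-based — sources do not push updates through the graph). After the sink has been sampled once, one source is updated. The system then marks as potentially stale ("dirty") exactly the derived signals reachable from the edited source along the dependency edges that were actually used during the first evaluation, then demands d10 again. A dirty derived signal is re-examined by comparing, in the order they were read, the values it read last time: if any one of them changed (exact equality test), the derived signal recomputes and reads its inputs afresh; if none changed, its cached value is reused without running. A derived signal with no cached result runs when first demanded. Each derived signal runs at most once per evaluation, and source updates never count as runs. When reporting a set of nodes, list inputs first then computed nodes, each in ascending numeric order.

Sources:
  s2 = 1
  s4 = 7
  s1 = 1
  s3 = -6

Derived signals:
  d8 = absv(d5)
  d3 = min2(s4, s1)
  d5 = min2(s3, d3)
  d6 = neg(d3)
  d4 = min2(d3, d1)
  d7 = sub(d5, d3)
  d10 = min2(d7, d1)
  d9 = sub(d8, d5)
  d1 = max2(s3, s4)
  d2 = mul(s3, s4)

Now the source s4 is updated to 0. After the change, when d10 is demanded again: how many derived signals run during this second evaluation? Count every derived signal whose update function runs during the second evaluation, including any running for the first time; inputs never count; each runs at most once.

Initial pass — values computed on the first demand:
  d1 = max2(-6, 7) = 7
  d3 = min2(7, 1) = 1
  d5 = min2(-6, 1) = -6
  d7 = sub(-6, 1) = -7
  d10 = min2(-7, 7) = -7

Second demand — change propagation:
  d1: re-runs because s4 7->0; new result 0.
  d3: re-runs because s4 7->0; new result 0.
  d5: re-runs because d3 1->0; new result -6 (unchanged).
  d7: re-runs because d3 1->0; new result -6.
  d10: re-runs because d7 -7->-6; d1 7->0; new result -6.

Run set: d1, d3, d5, d7, d10 (5 run).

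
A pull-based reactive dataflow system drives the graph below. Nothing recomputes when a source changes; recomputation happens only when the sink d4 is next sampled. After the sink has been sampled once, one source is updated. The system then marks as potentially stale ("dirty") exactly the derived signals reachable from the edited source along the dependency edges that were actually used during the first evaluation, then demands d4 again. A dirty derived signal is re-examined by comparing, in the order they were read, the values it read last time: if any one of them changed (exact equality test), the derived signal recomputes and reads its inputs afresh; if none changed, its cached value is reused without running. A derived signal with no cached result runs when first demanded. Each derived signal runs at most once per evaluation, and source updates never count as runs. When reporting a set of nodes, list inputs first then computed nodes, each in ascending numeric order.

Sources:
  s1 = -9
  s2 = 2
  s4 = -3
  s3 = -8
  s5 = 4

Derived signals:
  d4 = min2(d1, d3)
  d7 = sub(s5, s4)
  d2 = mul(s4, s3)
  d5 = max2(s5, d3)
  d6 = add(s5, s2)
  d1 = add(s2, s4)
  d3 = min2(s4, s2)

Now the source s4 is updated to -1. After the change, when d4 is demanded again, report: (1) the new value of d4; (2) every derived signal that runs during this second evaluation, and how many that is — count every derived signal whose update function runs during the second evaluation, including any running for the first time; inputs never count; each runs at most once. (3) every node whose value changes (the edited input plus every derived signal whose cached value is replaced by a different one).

First evaluation (everything demanded from the output):
  d1 = add(2, -3) = -1
  d3 = min2(-3, 2) = -3
  d4 = min2(-1, -3) = -3

Propagation after the edit:
  d1: runs — s4 -3->-1; result 1.
  d3: runs — s4 -3->-1; result -1.
  d4: runs — d1 -1->1; d3 -3->-1; result -1.

New value of d4: -1.
Derived signals that run: d1, d3, d4 — 3 in total.
Values that change: s4, d1, d3, d4.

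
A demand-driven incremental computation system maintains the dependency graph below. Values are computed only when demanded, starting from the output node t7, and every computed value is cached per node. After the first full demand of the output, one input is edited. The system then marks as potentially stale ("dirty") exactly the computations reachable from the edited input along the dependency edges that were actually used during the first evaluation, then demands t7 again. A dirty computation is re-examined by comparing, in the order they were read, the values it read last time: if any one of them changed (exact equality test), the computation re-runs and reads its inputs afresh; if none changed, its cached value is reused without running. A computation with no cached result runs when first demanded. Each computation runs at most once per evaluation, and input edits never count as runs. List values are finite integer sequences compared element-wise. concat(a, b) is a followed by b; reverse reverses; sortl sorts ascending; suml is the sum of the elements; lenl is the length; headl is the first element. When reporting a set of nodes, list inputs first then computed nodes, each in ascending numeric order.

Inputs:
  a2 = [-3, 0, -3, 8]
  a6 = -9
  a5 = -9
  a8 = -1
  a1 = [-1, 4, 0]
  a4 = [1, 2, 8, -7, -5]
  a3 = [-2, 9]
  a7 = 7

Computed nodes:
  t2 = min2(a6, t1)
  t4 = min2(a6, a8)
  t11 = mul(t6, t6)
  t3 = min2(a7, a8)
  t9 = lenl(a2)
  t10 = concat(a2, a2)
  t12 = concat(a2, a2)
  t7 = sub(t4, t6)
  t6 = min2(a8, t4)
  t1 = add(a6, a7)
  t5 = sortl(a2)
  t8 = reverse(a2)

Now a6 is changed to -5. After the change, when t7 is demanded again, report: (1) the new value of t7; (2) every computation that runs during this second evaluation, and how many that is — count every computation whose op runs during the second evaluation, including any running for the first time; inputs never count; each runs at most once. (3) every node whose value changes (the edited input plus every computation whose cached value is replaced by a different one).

New value of t7: 0.
Computations that run: t4, t6, t7 — 3 in total.
Values that change: a6, t4, t6.

First evaluation (everything demanded from the output):
  t4 = min2(-9, -1) = -9
  t6 = min2(-1, -9) = -9
  t7 = sub(-9, -9) = 0

Propagation after the edit:
  t4: runs — a6 -9->-5; result -5.
  t6: runs — t4 -9->-5; result -5.
  t7: runs — t4 -9->-5; t6 -9->-5; result 0 (same value as before).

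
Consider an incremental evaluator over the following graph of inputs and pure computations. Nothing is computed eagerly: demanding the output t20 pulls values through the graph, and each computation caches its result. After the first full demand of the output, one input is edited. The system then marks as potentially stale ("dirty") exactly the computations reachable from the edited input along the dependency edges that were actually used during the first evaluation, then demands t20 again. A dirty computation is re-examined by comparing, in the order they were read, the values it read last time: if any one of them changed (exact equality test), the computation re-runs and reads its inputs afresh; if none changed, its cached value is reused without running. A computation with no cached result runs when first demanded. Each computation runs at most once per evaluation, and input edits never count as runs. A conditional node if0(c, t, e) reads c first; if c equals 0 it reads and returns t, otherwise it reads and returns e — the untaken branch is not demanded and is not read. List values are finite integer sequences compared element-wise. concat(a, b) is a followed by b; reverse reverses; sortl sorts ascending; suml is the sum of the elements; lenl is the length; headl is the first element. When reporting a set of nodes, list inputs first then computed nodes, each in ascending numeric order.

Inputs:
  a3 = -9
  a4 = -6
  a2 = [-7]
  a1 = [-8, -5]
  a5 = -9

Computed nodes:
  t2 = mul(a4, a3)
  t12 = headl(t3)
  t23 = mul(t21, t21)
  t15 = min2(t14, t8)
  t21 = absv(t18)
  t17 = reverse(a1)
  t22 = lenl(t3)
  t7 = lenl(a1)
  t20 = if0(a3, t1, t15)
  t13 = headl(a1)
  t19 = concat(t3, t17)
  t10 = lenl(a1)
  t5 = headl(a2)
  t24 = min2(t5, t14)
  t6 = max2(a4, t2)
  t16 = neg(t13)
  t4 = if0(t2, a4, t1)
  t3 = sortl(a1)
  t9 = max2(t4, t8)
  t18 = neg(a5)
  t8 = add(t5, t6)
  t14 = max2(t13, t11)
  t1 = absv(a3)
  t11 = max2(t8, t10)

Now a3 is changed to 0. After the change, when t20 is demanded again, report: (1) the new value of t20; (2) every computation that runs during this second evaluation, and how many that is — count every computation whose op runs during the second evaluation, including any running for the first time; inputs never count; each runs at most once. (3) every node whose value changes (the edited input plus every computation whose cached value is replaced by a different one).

t20 now evaluates to 0.
Run set: t1, t20 (2 run).
Changed values: a3, t20.
The important point: the flipped condition redirects demand; t2, t6, t8, t11, t14, t15 are left stale, never re-checked.

Initial pass — values computed on the first demand:
  t2 = mul(-6, -9) = 54
  t5 = headl([-7]) = -7
  t6 = max2(-6, 54) = 54
  t8 = add(-7, 54) = 47
  t10 = lenl([-8, -5]) = 2
  t11 = max2(47, 2) = 47
  t13 = headl([-8, -5]) = -8
  t14 = max2(-8, 47) = 47
  t15 = min2(47, 47) = 47
  t20 = if0(a3=-9 -> else branch t15) = 47

Second demand — change propagation:
  t1: newly demanded (no cache) — executes and yields 0.
  t2: dirty yet unreached — the second evaluation never asks for it.
  t6: dirty yet unreached — the second evaluation never asks for it.
  t8: dirty yet unreached — the second evaluation never asks for it.
  t11: dirty yet unreached — the second evaluation never asks for it.
  t14: dirty yet unreached — the second evaluation never asks for it.
  t15: dirty yet unreached — the second evaluation never asks for it.
  t20: re-runs because a3 -9->0; new result 0.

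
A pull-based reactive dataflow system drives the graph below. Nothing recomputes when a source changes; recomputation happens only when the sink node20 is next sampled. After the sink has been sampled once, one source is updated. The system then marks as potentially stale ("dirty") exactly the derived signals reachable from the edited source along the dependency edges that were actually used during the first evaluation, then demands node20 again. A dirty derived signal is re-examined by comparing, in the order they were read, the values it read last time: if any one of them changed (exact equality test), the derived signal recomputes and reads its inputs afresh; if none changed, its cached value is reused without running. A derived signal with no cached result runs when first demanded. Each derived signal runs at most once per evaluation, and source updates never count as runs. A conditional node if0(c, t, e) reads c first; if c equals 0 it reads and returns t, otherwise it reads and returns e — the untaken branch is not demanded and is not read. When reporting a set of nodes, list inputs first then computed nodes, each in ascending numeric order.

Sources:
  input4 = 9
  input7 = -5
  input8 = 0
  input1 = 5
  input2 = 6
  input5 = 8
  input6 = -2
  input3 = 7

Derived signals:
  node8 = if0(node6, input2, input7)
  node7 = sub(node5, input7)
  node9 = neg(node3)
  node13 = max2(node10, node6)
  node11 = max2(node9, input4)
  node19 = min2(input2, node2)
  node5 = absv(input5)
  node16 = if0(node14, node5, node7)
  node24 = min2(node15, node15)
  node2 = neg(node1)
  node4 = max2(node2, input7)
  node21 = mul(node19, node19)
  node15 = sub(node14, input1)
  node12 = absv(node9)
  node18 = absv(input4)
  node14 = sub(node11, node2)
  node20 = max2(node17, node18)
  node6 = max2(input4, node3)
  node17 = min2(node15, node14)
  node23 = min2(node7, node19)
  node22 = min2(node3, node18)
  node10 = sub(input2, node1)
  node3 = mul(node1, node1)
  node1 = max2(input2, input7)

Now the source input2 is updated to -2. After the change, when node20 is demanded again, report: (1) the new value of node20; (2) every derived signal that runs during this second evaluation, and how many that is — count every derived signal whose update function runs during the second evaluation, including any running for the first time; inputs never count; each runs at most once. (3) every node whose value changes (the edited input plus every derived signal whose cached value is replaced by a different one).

New value of node20: 9.
Derived signals that run: node1, node2, node3, node9, node11, node14, node15, node17, node20 — 9 in total.
Values that change: input2, node1, node2, node3, node9, node14, node15, node17, node20.

First evaluation (everything demanded from the output):
  node1 = max2(6, -5) = 6
  node2 = neg(6) = -6
  node3 = mul(6, 6) = 36
  node9 = neg(36) = -36
  node11 = max2(-36, 9) = 9
  node14 = sub(9, -6) = 15
  node15 = sub(15, 5) = 10
  node17 = min2(10, 15) = 10
  node18 = absv(9) = 9
  node20 = max2(10, 9) = 10

Propagation after the edit:
  node1: runs — input2 6->-2; result -2.
  node2: runs — node1 6->-2; result 2.
  node3: runs — node1 6->-2; node1 6->-2; result 4.
  node9: runs — node3 36->4; result -4.
  node11: runs — node9 -36->-4; result 9 (same value as before).
  node14: runs — node2 -6->2; result 7.
  node15: runs — node14 15->7; result 2.
  node17: runs — node15 10->2; node14 15->7; result 2.
  node20: runs — node17 10->2; result 9.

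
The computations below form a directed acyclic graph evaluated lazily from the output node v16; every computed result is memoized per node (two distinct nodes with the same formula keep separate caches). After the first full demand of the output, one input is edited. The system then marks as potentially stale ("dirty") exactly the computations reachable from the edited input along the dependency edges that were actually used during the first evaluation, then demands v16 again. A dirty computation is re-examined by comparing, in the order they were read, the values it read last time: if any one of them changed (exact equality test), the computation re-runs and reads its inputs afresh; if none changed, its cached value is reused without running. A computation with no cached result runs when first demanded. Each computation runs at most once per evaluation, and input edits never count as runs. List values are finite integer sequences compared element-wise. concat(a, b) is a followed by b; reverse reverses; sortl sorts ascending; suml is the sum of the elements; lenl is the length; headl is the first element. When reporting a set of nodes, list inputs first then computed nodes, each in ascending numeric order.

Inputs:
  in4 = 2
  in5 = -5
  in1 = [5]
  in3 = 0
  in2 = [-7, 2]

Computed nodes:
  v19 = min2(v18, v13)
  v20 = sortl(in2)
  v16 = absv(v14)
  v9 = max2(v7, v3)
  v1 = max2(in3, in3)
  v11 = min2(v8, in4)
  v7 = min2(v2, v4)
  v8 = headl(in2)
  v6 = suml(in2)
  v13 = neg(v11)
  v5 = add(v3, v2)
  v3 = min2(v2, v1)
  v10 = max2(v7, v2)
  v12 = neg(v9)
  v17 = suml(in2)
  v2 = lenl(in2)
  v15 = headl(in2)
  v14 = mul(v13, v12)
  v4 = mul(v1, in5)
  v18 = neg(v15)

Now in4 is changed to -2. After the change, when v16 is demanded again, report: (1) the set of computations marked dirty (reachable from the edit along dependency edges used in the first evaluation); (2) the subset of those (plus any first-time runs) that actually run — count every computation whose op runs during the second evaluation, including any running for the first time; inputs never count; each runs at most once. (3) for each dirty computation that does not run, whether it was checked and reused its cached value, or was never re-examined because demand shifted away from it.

The edit dirties: v11, v13, v14, v16.
1 computations run: v11.
Cache hits after checking: v13, v14, v16.
Note the absorption at v11: it re-runs yet its value is the same, leaving the output's value untouched.

First demand of the output computes:
  v1 = max2(0, 0) = 0
  v2 = lenl([-7, 2]) = 2
  v3 = min2(2, 0) = 0
  v4 = mul(0, -5) = 0
  v7 = min2(2, 0) = 0
  v8 = headl([-7, 2]) = -7
  v9 = max2(0, 0) = 0
  v11 = min2(-7, 2) = -7
  v12 = neg(0) = 0
  v13 = neg(-7) = 7
  v14 = mul(7, 0) = 0
  v16 = absv(0) = 0

After the edit, cleaning proceeds:
  v11: a read changed (in4 2->-2) — executes, giving -7 — identical to its old value.
  v13: dirty, but its reads are unchanged (v11 unchanged); cached 7 stands.
  v14: dirty, but its reads are unchanged (v13 unchanged, v12 unchanged); cached 0 stands.
  v16: dirty, but its reads are unchanged (v14 unchanged); cached 0 stands.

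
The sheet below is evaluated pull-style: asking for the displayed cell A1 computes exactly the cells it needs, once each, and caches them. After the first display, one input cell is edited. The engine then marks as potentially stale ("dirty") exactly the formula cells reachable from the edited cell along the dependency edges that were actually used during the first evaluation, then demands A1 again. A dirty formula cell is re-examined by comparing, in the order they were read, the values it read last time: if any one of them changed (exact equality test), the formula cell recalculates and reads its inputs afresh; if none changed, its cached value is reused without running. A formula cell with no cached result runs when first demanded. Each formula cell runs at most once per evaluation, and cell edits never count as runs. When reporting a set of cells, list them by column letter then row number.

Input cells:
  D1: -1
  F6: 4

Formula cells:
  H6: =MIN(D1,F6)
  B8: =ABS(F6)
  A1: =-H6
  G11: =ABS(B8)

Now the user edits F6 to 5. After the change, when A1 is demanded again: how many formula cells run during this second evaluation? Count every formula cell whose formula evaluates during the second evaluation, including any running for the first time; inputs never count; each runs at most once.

1 formula cells run: H6.
Note the absorption at H6: it re-runs yet its value is the same, leaving the output's value untouched.

First demand of the output computes:
  H6 = MIN(-1, 4) = -1
  A1 = -(-1) = 1

After the edit, cleaning proceeds:
  H6: a read changed (F6 4->5) — executes, giving -1 — identical to its old value.
  A1: dirty, but its reads are unchanged (H6 unchanged); cached 1 stands.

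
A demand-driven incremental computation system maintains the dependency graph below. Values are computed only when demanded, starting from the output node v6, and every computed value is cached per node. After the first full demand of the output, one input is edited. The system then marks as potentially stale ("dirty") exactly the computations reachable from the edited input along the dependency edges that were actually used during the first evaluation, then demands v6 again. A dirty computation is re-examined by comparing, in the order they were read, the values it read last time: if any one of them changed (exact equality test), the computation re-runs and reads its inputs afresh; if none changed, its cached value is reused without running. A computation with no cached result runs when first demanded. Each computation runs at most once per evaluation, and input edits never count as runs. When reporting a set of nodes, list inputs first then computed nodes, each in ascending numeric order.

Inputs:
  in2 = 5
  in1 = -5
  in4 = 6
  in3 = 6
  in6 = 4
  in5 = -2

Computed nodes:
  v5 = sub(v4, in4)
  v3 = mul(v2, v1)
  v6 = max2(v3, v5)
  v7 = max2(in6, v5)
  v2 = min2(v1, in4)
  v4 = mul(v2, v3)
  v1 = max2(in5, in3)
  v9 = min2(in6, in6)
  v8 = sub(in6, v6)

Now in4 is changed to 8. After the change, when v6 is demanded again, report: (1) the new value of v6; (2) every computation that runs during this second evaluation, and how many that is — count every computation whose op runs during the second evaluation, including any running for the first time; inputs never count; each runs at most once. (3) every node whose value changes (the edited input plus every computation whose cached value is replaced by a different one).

New value of v6: 208.
Computations that run: v2, v5, v6 — 3 in total.
Values that change: in4, v5, v6.
Key observation: the cutoff stops propagation at v3 — its inputs' values are unchanged, so it reuses its cache.

First evaluation (everything demanded from the output):
  v1 = max2(-2, 6) = 6
  v2 = min2(6, 6) = 6
  v3 = mul(6, 6) = 36
  v4 = mul(6, 36) = 216
  v5 = sub(216, 6) = 210
  v6 = max2(36, 210) = 210

Propagation after the edit:
  v2: runs — in4 6->8; result 6 (same value as before).
  v3: checked — values it read are unchanged (v2 unchanged, v1 unchanged); reused cached 36 without running.
  v4: checked — values it read are unchanged (v2 unchanged, v3 unchanged); reused cached 216 without running.
  v5: runs — in4 6->8; result 208.
  v6: runs — v5 210->208; result 208.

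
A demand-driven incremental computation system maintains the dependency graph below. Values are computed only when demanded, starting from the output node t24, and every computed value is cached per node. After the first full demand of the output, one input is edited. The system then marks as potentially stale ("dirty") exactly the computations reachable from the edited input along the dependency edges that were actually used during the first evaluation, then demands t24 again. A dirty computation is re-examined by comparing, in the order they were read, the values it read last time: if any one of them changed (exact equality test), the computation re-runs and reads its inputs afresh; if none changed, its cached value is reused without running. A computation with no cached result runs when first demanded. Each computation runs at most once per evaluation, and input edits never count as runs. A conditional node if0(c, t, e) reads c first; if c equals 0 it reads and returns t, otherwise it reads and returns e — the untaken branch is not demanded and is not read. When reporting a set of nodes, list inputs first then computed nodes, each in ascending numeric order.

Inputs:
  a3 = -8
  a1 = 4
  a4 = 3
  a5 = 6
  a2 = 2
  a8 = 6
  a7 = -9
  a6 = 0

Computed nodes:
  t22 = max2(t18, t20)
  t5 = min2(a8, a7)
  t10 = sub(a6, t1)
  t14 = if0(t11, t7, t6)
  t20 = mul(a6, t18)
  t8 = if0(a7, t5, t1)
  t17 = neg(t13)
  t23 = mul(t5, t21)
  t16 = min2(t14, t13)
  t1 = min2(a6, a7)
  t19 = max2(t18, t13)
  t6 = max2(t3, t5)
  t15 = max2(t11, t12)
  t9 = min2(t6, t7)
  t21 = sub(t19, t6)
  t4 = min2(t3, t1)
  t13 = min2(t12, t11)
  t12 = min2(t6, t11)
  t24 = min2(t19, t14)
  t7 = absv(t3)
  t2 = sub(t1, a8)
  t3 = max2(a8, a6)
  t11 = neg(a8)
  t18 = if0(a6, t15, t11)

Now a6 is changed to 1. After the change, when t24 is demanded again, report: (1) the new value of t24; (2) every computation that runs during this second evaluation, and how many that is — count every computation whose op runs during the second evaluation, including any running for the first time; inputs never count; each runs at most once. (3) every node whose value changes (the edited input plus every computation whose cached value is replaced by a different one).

New value of t24: -6.
Computations that run: t3, t18 — 2 in total.
Values that change: a6.
Key observation: a condition flipped, so demand moved to the other branch — t15 is never re-examined.

First evaluation (everything demanded from the output):
  t3 = max2(6, 0) = 6
  t5 = min2(6, -9) = -9
  t6 = max2(6, -9) = 6
  t11 = neg(6) = -6
  t12 = min2(6, -6) = -6
  t13 = min2(-6, -6) = -6
  t14 = if0(t11=-6 -> else branch t6) = 6
  t15 = max2(-6, -6) = -6
  t18 = if0(a6=0 -> then branch t15) = -6
  t19 = max2(-6, -6) = -6
  t24 = min2(-6, 6) = -6

Propagation after the edit:
  t3: runs — a6 0->1; result 6 (same value as before).
  t6: checked — values it read are unchanged (t3 unchanged, t5 unchanged); reused cached 6 without running.
  t12: checked — values it read are unchanged (t6 unchanged, t11 unchanged); reused cached -6 without running.
  t13: checked — values it read are unchanged (t12 unchanged, t11 unchanged); reused cached -6 without running.
  t14: checked — values it read are unchanged (t11 unchanged, t6 unchanged); reused cached 6 without running.
  t15: marked dirty but never re-examined — demand shifted away from it.
  t18: runs — a6 0->1; result -6 (same value as before).
  t19: checked — values it read are unchanged (t18 unchanged, t13 unchanged); reused cached -6 without running.
  t24: checked — values it read are unchanged (t19 unchanged, t14 unchanged); reused cached -6 without running.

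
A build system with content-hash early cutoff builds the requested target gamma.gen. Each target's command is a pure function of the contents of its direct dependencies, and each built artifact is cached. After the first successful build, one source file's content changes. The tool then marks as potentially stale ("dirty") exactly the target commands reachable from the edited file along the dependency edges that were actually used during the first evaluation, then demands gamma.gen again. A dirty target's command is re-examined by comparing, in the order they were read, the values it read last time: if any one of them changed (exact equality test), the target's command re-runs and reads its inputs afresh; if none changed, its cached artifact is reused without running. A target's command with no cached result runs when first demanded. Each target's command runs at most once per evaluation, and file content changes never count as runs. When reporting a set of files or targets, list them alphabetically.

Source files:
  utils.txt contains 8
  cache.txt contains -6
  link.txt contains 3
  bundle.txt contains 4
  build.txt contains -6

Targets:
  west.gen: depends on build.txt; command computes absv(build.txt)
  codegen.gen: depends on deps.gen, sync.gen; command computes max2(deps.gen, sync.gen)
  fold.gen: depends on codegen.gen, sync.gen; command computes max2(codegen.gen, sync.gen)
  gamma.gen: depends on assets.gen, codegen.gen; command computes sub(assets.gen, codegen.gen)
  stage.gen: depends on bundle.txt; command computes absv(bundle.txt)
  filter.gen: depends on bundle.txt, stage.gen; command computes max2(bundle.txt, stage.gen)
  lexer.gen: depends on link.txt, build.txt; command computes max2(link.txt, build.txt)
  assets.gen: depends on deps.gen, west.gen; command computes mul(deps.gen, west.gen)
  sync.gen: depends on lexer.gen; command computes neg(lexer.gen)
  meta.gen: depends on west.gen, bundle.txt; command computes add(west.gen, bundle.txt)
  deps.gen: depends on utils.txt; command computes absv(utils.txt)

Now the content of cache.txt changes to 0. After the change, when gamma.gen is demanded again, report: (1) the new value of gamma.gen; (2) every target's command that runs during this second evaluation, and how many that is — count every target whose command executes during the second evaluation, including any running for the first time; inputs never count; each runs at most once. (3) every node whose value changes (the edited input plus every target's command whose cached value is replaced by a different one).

First evaluation (everything demanded from the output):
  deps.gen = absv(8) = 8
  lexer.gen = max2(3, -6) = 3
  sync.gen = neg(3) = -3
  codegen.gen = max2(8, -3) = 8
  west.gen = absv(-6) = 6
  assets.gen = mul(8, 6) = 48
  gamma.gen = sub(48, 8) = 40

Propagation after the edit:
  cache.txt feeds no computation that the output demands — nothing is marked dirty and nothing runs.

Key observation: cache.txt is never demanded by the output, so the edit triggers no recomputation at all.

New value of gamma.gen: 40.
Target commands that run: none — 0 in total.
Values that change: cache.txt.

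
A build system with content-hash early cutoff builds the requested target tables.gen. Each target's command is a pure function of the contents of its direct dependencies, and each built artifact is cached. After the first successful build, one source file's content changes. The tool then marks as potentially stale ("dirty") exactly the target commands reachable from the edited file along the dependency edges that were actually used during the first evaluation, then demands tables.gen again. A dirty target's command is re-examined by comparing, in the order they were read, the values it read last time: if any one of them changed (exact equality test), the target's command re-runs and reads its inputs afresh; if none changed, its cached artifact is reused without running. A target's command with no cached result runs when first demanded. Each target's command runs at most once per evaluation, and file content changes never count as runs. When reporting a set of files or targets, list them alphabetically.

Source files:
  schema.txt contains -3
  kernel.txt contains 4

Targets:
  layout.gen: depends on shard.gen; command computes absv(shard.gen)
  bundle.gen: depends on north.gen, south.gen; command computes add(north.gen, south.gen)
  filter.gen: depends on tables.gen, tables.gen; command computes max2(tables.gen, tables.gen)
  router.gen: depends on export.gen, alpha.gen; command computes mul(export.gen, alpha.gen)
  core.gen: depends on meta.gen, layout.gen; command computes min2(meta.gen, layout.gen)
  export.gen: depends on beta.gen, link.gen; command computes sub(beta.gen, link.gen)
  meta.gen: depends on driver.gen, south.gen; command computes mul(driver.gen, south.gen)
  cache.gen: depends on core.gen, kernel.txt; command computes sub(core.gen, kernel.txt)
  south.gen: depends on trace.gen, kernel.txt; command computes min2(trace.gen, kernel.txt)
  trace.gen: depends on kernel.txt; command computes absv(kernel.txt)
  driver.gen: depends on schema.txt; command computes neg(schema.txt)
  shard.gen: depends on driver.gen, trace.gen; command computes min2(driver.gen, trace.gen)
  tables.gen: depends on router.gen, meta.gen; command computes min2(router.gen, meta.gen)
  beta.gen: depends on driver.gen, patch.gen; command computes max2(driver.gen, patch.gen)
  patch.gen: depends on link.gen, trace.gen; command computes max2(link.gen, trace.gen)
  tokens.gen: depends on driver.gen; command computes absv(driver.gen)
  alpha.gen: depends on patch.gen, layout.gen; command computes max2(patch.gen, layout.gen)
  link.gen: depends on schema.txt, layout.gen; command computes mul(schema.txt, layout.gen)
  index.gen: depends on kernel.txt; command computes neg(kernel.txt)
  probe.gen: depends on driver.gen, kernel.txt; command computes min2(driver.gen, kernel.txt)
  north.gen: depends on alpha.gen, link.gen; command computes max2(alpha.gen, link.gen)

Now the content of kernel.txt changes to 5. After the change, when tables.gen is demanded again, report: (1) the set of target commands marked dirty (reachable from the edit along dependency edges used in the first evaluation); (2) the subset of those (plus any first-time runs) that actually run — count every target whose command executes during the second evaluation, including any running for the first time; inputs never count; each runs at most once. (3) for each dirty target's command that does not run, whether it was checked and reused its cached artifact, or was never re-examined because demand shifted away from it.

First evaluation (everything demanded from the output):
  driver.gen = neg(-3) = 3
  trace.gen = absv(4) = 4
  shard.gen = min2(3, 4) = 3
  layout.gen = absv(3) = 3
  link.gen = mul(-3, 3) = -9
  patch.gen = max2(-9, 4) = 4
  alpha.gen = max2(4, 3) = 4
  beta.gen = max2(3, 4) = 4
  export.gen = sub(4, -9) = 13
  router.gen = mul(13, 4) = 52
  south.gen = min2(4, 4) = 4
  meta.gen = mul(3, 4) = 12
  tables.gen = min2(52, 12) = 12

Propagation after the edit:
  trace.gen: runs — kernel.txt 4->5; result 5.
  shard.gen: runs — trace.gen 4->5; result 3 (same value as before).
  layout.gen: checked — values it read are unchanged (shard.gen unchanged); reused cached 3 without running.
  link.gen: checked — values it read are unchanged (schema.txt unchanged, layout.gen unchanged); reused cached -9 without running.
  patch.gen: runs — trace.gen 4->5; result 5.
  alpha.gen: runs — patch.gen 4->5; result 5.
  beta.gen: runs — patch.gen 4->5; result 5.
  export.gen: runs — beta.gen 4->5; result 14.
  router.gen: runs — export.gen 13->14; alpha.gen 4->5; result 70.
  south.gen: runs — trace.gen 4->5; kernel.txt 4->5; result 5.
  meta.gen: runs — south.gen 4->5; result 15.
  tables.gen: runs — router.gen 52->70; meta.gen 12->15; result 15.

Key observation: the cutoff stops propagation at layout.gen — its inputs' values are unchanged, so it reuses its cache.

Marked dirty: alpha.gen, beta.gen, export.gen, layout.gen, link.gen, meta.gen, patch.gen, router.gen, shard.gen, south.gen, tables.gen, trace.gen.
Target commands that run: alpha.gen, beta.gen, export.gen, meta.gen, patch.gen, router.gen, shard.gen, south.gen, tables.gen, trace.gen — 10 in total.
Checked but reused from cache: layout.gen, link.gen.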